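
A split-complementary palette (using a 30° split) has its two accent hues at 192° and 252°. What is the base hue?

42°

The accents sit 30° either side of the complement, so the complement is their short-arc midpoint on the wheel.
Short-arc midpoint of 192° and 252°: 222°.
Base is 180° from the complement: 222 − 180 = 42°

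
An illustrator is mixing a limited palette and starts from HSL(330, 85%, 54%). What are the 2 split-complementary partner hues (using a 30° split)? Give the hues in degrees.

120° and 180°

Split-complementary hues sit 30° either side of the complement.
Complement of 330°: 330 + 180 = 510 → 510 − 360 = 150°
150 − 30 = 120°
150 + 30 = 180°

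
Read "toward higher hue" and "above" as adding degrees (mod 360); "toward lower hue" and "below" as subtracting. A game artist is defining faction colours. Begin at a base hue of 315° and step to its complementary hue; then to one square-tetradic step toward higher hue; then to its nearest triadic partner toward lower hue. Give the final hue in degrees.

complement +180°: 315 + 180 = 495 → 495 − 360 = 135°
square ↑ +90°: 135 + 90 = 225°
triadic ↓ −120°: 225 − 120 = 105°

105°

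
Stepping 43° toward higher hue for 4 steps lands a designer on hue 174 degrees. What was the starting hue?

4 steps of 43° (toward higher hue) give a net shift of +172°.
Start = end − shift: 174 − 172 = 2°

2°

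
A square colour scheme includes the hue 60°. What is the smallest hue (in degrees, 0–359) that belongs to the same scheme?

60°

A square tetradic scheme places four hues every 90°.
The full set through 60° is {60°, 150°, 240°, 330°}.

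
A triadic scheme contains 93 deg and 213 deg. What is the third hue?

A triad spaces three hues 120° apart.
The full set is {93°, 213°, 333°}.

333°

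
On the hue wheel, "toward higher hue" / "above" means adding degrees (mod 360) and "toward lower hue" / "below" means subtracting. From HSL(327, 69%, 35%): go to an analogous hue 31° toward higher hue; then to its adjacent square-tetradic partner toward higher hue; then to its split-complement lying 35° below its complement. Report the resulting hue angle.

233°

+31° (analog 31° ↑): 327 + 31 = 358°
+90° (square ↑): 358 + 90 = 448 → 448 − 360 = 88°
+145° (split-comp 35° ↓): 88 + 145 = 233°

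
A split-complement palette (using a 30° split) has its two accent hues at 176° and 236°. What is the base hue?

The accents sit 30° either side of the complement, so the complement is their short-arc midpoint on the wheel.
Short-arc midpoint of 176° and 236°: 206°.
Base is 180° from the complement: 206 − 180 = 26°

26°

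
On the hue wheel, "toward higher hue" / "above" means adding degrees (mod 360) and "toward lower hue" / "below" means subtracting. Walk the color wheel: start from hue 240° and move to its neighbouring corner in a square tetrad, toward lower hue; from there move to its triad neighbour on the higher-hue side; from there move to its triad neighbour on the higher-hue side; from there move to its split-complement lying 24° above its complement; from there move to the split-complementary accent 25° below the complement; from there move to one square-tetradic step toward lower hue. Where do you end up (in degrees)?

240 − 90 = 150°   (square ↓)
150 + 120 = 270°   (triadic ↑)
270 + 120 = 390 → 390 − 360 = 30°   (triadic ↑)
30 + 204 = 234°   (split-comp 24° ↑)
234 + 155 = 389 → 389 − 360 = 29°   (split-comp 25° ↓)
29 − 90 = -61 → -61 + 360 = 299°   (square ↓)

299°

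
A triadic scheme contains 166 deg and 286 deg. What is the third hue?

A triad spaces three hues 120° apart.
The full set is {46°, 166°, 286°}.

46°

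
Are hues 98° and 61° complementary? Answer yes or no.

Angular distance: |98 − 61| = 37 = 37°.
Complementary requires 180°.

no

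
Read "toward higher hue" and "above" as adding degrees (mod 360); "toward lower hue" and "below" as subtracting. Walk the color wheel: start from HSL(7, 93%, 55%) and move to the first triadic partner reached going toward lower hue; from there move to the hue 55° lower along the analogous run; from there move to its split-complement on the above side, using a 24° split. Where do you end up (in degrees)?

triadic ↓ −120°: 7 − 120 = -113 → -113 + 360 = 247°
analog 55° ↓ −55°: 247 − 55 = 192°
split-comp 24° ↑ +204°: 192 + 204 = 396 → 396 − 360 = 36°

36°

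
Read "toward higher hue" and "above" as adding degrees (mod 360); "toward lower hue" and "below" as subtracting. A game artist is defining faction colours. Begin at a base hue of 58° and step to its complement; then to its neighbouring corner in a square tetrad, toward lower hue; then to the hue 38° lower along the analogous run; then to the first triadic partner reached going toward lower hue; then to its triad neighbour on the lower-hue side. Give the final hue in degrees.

230°

complement +180°: 58 + 180 = 238°
square ↓ −90°: 238 − 90 = 148°
analog 38° ↓ −38°: 148 − 38 = 110°
triadic ↓ −120°: 110 − 120 = -10 → -10 + 360 = 350°
triadic ↓ −120°: 350 − 120 = 230°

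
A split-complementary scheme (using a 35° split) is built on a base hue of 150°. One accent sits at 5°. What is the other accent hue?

Split-complementary hues sit 35° either side of the complement.
Complement of the base 150°: 150 + 180 = 330°
The given accent 5° is 35° one side of 330°; the other accent sits 35° the other side: 330 − 35 = 295°

295°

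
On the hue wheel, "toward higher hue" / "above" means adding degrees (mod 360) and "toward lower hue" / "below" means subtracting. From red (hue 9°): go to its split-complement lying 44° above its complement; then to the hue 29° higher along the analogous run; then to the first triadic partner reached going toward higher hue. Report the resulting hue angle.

22°

split-comp 44° ↑ +224°: 9 + 224 = 233°
analog 29° ↑ +29°: 233 + 29 = 262°
triadic ↑ +120°: 262 + 120 = 382 → 382 − 360 = 22°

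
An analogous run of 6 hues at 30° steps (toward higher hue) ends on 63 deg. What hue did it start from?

273°

5 steps of 30° (toward higher hue) give a net shift of +150°.
Start = end − shift: 63 − 150 = -87 → -87 + 360 = 273°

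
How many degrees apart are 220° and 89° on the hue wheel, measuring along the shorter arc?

131°

|220 − 89| = 131.
131 ≤ 180, so the shorter arc is 131°.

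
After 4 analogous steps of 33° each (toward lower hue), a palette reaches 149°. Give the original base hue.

4 steps of 33° (toward lower hue) give a net shift of −132°.
Start = end − shift: 149 + 132 = 281°

281°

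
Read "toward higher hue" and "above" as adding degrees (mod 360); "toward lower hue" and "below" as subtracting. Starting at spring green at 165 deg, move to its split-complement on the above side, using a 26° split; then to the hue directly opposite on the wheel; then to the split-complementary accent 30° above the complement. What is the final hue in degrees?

+206° (split-comp 26° ↑): 165 + 206 = 371 → 371 − 360 = 11°
+180° (complement): 11 + 180 = 191°
+210° (split-comp 30° ↑): 191 + 210 = 401 → 401 − 360 = 41°

41°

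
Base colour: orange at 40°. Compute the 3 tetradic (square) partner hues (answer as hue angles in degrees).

A square tetradic scheme places four hues every 90°.
40 + 90 = 130°
40 + 180 = 220°
40 + 270 = 310°

130°, 220° and 310°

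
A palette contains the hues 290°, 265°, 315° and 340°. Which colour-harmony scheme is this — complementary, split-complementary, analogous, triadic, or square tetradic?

Sort the hues: 265°, 290°, 315°, 340°.
Successive gaps around the wheel: 25°, 25°, 25°, 285°.
A run of hues at equal small steps (25°) with one large closing gap is an analogous group.

analogous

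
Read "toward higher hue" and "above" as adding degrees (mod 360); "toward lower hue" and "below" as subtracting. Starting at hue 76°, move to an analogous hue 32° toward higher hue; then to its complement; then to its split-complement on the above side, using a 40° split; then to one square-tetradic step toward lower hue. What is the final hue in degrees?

76 + 32 = 108°   (analog 32° ↑)
108 + 180 = 288°   (complement)
288 + 220 = 508 → 508 − 360 = 148°   (split-comp 40° ↑)
148 − 90 = 58°   (square ↓)

58°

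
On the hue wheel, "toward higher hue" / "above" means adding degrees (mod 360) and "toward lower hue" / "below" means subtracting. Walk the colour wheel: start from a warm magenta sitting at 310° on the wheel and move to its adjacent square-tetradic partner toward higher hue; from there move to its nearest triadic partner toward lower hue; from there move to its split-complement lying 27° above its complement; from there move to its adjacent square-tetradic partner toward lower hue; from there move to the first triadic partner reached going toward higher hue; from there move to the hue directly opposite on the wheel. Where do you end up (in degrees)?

square ↑ +90°: 310 + 90 = 400 → 400 − 360 = 40°
triadic ↓ −120°: 40 − 120 = -80 → -80 + 360 = 280°
split-comp 27° ↑ +207°: 280 + 207 = 487 → 487 − 360 = 127°
square ↓ −90°: 127 − 90 = 37°
triadic ↑ +120°: 37 + 120 = 157°
complement +180°: 157 + 180 = 337°

337°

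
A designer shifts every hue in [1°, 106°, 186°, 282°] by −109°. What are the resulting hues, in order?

252°, 357°, 77°, 173°

1 − 109 = -108 → -108 + 360 = 252°
106 − 109 = -3 → -3 + 360 = 357°
186 − 109 = 77°
282 − 109 = 173°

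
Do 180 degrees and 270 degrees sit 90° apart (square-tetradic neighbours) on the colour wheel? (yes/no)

Angular distance: |180 − 270| = 90 = 90°.
90° apart (square-tetradic neighbours) requires 90°.

yes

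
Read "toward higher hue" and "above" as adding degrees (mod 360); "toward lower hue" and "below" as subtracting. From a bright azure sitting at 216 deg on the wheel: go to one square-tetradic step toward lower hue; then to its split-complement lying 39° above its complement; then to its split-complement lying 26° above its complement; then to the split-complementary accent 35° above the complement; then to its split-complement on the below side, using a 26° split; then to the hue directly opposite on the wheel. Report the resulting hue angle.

20°

−90° (square ↓): 216 − 90 = 126°
+219° (split-comp 39° ↑): 126 + 219 = 345°
+206° (split-comp 26° ↑): 345 + 206 = 551 → 551 − 360 = 191°
+215° (split-comp 35° ↑): 191 + 215 = 406 → 406 − 360 = 46°
+154° (split-comp 26° ↓): 46 + 154 = 200°
+180° (complement): 200 + 180 = 380 → 380 − 360 = 20°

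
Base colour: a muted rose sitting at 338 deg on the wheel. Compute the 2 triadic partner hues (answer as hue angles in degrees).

A triad places three hues 120° apart.
338 + 120 = 458 → 458 − 360 = 98°
338 + 240 = 578 → 578 − 360 = 218°

98° and 218°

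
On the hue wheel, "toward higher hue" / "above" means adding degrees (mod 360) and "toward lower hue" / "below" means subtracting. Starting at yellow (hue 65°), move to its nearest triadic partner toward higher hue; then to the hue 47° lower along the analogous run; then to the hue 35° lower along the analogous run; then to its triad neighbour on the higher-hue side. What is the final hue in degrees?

223°

+120° (triadic ↑): 65 + 120 = 185°
−47° (analog 47° ↓): 185 − 47 = 138°
−35° (analog 35° ↓): 138 − 35 = 103°
+120° (triadic ↑): 103 + 120 = 223°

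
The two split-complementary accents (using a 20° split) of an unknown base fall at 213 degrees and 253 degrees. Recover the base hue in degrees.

The accents sit 20° either side of the complement, so the complement is their short-arc midpoint on the wheel.
Short-arc midpoint of 213° and 253°: 233°.
Base is 180° from the complement: 233 − 180 = 53°

53°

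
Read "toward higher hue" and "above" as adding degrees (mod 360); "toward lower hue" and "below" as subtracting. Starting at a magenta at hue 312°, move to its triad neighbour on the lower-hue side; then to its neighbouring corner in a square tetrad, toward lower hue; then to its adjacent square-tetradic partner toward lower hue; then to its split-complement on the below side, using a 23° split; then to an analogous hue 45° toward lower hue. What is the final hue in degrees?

124°

triadic ↓ −120°: 312 − 120 = 192°
square ↓ −90°: 192 − 90 = 102°
square ↓ −90°: 102 − 90 = 12°
split-comp 23° ↓ +157°: 12 + 157 = 169°
analog 45° ↓ −45°: 169 − 45 = 124°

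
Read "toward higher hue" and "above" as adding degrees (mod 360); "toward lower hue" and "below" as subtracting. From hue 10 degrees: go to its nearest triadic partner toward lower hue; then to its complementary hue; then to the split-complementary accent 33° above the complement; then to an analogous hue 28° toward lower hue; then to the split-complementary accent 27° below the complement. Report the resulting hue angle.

triadic ↓ −120°: 10 − 120 = -110 → -110 + 360 = 250°
complement +180°: 250 + 180 = 430 → 430 − 360 = 70°
split-comp 33° ↑ +213°: 70 + 213 = 283°
analog 28° ↓ −28°: 283 − 28 = 255°
split-comp 27° ↓ +153°: 255 + 153 = 408 → 408 − 360 = 48°

48°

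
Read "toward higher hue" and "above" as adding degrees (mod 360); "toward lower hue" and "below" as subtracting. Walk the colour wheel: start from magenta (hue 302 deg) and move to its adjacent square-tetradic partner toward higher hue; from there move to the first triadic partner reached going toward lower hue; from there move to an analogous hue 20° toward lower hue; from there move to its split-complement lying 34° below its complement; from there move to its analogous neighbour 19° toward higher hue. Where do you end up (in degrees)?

57°

+90° (square ↑): 302 + 90 = 392 → 392 − 360 = 32°
−120° (triadic ↓): 32 − 120 = -88 → -88 + 360 = 272°
−20° (analog 20° ↓): 272 − 20 = 252°
+146° (split-comp 34° ↓): 252 + 146 = 398 → 398 − 360 = 38°
+19° (analog 19° ↑): 38 + 19 = 57°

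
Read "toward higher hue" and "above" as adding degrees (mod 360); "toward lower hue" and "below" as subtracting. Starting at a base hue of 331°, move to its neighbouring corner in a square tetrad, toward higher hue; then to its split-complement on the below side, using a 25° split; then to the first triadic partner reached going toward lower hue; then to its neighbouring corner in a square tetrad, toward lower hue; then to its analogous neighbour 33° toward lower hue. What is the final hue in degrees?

333°

331 + 90 = 421 → 421 − 360 = 61°   (square ↑)
61 + 155 = 216°   (split-comp 25° ↓)
216 − 120 = 96°   (triadic ↓)
96 − 90 = 6°   (square ↓)
6 − 33 = -27 → -27 + 360 = 333°   (analog 33° ↓)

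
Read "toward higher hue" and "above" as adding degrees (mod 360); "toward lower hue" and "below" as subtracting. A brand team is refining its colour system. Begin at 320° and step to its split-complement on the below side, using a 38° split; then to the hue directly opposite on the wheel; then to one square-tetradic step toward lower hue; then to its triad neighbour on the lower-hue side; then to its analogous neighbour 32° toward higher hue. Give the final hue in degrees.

104°

320 + 142 = 462 → 462 − 360 = 102°   (split-comp 38° ↓)
102 + 180 = 282°   (complement)
282 − 90 = 192°   (square ↓)
192 − 120 = 72°   (triadic ↓)
72 + 32 = 104°   (analog 32° ↑)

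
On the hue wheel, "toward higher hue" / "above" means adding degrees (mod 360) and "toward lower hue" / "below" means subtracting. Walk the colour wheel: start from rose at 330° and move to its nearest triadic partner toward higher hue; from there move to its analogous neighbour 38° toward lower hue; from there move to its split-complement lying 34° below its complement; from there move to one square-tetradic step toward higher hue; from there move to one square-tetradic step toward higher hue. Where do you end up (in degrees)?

330 + 120 = 450 → 450 − 360 = 90°   (triadic ↑)
90 − 38 = 52°   (analog 38° ↓)
52 + 146 = 198°   (split-comp 34° ↓)
198 + 90 = 288°   (square ↑)
288 + 90 = 378 → 378 − 360 = 18°   (square ↑)

18°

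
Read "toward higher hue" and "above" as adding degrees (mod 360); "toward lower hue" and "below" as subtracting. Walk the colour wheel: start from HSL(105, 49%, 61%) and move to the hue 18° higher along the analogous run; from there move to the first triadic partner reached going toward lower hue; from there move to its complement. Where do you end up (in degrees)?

183°

analog 18° ↑ +18°: 105 + 18 = 123°
triadic ↓ −120°: 123 − 120 = 3°
complement +180°: 3 + 180 = 183°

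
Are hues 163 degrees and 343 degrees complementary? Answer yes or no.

Angular distance: |163 − 343| = 180 = 180°.
Complementary requires 180°.

yes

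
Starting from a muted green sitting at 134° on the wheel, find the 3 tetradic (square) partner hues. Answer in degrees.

224°, 314° and 44°

A square tetradic scheme places four hues every 90°.
134 + 90 = 224°
134 + 180 = 314°
134 + 270 = 404 → 404 − 360 = 44°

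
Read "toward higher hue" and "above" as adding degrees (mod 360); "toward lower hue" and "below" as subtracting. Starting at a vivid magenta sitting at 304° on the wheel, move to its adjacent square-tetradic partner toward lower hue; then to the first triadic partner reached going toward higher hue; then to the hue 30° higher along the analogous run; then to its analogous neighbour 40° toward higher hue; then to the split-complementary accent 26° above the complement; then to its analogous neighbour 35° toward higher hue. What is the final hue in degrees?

square ↓ −90°: 304 − 90 = 214°
triadic ↑ +120°: 214 + 120 = 334°
analog 30° ↑ +30°: 334 + 30 = 364 → 364 − 360 = 4°
analog 40° ↑ +40°: 4 + 40 = 44°
split-comp 26° ↑ +206°: 44 + 206 = 250°
analog 35° ↑ +35°: 250 + 35 = 285°

285°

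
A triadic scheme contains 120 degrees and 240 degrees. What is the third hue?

0°

A triad spaces three hues 120° apart.
The full set is {0°, 120°, 240°}.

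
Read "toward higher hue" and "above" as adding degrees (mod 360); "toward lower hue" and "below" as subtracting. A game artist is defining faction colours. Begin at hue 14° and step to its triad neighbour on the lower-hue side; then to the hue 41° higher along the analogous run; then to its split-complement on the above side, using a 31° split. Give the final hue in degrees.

14 − 120 = -106 → -106 + 360 = 254°   (triadic ↓)
254 + 41 = 295°   (analog 41° ↑)
295 + 211 = 506 → 506 − 360 = 146°   (split-comp 31° ↑)

146°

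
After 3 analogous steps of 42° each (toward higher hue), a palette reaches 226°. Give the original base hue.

100°

3 steps of 42° (toward higher hue) give a net shift of +126°.
Start = end − shift: 226 − 126 = 100°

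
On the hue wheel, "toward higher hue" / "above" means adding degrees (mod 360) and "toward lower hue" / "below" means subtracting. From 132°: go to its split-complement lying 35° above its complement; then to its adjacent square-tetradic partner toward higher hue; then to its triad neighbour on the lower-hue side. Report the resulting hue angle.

split-comp 35° ↑ +215°: 132 + 215 = 347°
square ↑ +90°: 347 + 90 = 437 → 437 − 360 = 77°
triadic ↓ −120°: 77 − 120 = -43 → -43 + 360 = 317°

317°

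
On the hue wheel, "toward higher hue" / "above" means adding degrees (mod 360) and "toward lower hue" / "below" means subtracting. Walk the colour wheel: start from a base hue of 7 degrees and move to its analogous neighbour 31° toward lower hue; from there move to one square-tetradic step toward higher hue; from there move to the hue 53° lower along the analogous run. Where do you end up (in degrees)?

13°

−31° (analog 31° ↓): 7 − 31 = -24 → -24 + 360 = 336°
+90° (square ↑): 336 + 90 = 426 → 426 − 360 = 66°
−53° (analog 53° ↓): 66 − 53 = 13°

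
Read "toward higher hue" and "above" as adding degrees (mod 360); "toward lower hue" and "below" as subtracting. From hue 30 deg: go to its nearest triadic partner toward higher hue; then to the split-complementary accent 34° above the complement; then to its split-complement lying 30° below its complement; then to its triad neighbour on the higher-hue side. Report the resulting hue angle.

+120° (triadic ↑): 30 + 120 = 150°
+214° (split-comp 34° ↑): 150 + 214 = 364 → 364 − 360 = 4°
+150° (split-comp 30° ↓): 4 + 150 = 154°
+120° (triadic ↑): 154 + 120 = 274°

274°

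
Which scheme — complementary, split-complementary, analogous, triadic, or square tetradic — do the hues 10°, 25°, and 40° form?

analogous

Sort the hues: 10°, 25°, 40°.
Successive gaps around the wheel: 15°, 15°, 330°.
A run of hues at equal small steps (15°) with one large closing gap is an analogous group.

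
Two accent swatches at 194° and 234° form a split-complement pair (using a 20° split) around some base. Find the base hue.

The accents sit 20° either side of the complement, so the complement is their short-arc midpoint on the wheel.
Short-arc midpoint of 194° and 234°: 214°.
Base is 180° from the complement: 214 − 180 = 34°

34°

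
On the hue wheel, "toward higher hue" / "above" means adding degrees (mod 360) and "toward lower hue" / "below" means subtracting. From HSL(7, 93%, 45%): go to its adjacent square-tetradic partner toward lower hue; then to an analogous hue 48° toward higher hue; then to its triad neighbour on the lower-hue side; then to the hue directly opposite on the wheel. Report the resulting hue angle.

25°

7 − 90 = -83 → -83 + 360 = 277°   (square ↓)
277 + 48 = 325°   (analog 48° ↑)
325 − 120 = 205°   (triadic ↓)
205 + 180 = 385 → 385 − 360 = 25°   (complement)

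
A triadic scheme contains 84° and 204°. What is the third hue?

324°

A triad spaces three hues 120° apart.
The full set is {84°, 204°, 324°}.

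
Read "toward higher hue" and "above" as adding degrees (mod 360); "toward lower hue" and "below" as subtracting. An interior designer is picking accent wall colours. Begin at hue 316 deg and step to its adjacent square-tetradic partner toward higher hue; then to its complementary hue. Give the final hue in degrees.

+90° (square ↑): 316 + 90 = 406 → 406 − 360 = 46°
+180° (complement): 46 + 180 = 226°

226°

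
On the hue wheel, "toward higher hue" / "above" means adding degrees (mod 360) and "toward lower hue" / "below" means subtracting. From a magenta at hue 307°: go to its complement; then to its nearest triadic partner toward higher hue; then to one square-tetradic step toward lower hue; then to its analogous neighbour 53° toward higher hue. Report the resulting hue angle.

307 + 180 = 487 → 487 − 360 = 127°   (complement)
127 + 120 = 247°   (triadic ↑)
247 − 90 = 157°   (square ↓)
157 + 53 = 210°   (analog 53° ↑)

210°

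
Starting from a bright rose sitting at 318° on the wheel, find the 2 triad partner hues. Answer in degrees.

78° and 198°

A triad places three hues 120° apart.
318 + 120 = 438 → 438 − 360 = 78°
318 + 240 = 558 → 558 − 360 = 198°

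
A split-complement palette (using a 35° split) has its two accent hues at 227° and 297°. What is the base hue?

The accents sit 35° either side of the complement, so the complement is their short-arc midpoint on the wheel.
Short-arc midpoint of 227° and 297°: 262°.
Base is 180° from the complement: 262 − 180 = 82°

82°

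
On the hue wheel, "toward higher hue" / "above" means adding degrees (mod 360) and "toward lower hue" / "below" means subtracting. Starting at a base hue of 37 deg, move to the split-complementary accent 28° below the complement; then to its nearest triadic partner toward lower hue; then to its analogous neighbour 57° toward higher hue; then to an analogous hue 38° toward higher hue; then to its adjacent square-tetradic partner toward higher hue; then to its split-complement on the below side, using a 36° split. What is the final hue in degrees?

38°

37 + 152 = 189°   (split-comp 28° ↓)
189 − 120 = 69°   (triadic ↓)
69 + 57 = 126°   (analog 57° ↑)
126 + 38 = 164°   (analog 38° ↑)
164 + 90 = 254°   (square ↑)
254 + 144 = 398 → 398 − 360 = 38°   (split-comp 36° ↓)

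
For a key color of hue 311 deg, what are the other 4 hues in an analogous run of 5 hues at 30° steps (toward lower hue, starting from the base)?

Analogous hues sit every 30° along the wheel.
311 − 30 = 281°
311 − 60 = 251°
311 − 90 = 221°
311 − 120 = 191°

281°, 251°, 221° and 191°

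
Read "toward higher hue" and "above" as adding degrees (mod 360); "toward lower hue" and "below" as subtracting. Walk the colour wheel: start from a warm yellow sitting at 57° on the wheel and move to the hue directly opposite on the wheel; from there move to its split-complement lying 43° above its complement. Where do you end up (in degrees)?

complement +180°: 57 + 180 = 237°
split-comp 43° ↑ +223°: 237 + 223 = 460 → 460 − 360 = 100°

100°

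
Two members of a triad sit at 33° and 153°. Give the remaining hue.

273°

A triad spaces three hues 120° apart.
The full set is {33°, 153°, 273°}.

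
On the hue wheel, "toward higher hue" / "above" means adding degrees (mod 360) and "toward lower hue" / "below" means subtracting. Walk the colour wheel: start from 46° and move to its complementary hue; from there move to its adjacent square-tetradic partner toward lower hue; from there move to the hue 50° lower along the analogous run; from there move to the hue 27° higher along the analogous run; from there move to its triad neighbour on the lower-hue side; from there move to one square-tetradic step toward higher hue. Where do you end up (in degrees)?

83°

complement +180°: 46 + 180 = 226°
square ↓ −90°: 226 − 90 = 136°
analog 50° ↓ −50°: 136 − 50 = 86°
analog 27° ↑ +27°: 86 + 27 = 113°
triadic ↓ −120°: 113 − 120 = -7 → -7 + 360 = 353°
square ↑ +90°: 353 + 90 = 443 → 443 − 360 = 83°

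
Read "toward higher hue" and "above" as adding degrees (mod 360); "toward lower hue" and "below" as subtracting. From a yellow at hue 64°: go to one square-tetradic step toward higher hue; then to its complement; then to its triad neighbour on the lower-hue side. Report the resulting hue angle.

214°

64 + 90 = 154°   (square ↑)
154 + 180 = 334°   (complement)
334 − 120 = 214°   (triadic ↓)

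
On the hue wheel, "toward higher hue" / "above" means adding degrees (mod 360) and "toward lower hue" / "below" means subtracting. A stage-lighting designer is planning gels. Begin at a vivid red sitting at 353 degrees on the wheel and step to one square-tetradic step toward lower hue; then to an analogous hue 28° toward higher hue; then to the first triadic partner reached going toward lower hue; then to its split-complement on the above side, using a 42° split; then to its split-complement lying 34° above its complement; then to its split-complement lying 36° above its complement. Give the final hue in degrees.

−90° (square ↓): 353 − 90 = 263°
+28° (analog 28° ↑): 263 + 28 = 291°
−120° (triadic ↓): 291 − 120 = 171°
+222° (split-comp 42° ↑): 171 + 222 = 393 → 393 − 360 = 33°
+214° (split-comp 34° ↑): 33 + 214 = 247°
+216° (split-comp 36° ↑): 247 + 216 = 463 → 463 − 360 = 103°

103°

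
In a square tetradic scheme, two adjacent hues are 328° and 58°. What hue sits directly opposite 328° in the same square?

A square tetradic scheme places four hues 90° apart; opposite corners are 180° apart.
328 + 180 = 508 → 508 − 360 = 148°

148°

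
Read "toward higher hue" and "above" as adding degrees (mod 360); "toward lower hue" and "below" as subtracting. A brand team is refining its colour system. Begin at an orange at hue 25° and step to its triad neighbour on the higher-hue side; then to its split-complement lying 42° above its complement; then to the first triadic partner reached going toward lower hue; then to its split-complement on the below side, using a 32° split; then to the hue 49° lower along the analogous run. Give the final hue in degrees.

346°

25 + 120 = 145°   (triadic ↑)
145 + 222 = 367 → 367 − 360 = 7°   (split-comp 42° ↑)
7 − 120 = -113 → -113 + 360 = 247°   (triadic ↓)
247 + 148 = 395 → 395 − 360 = 35°   (split-comp 32° ↓)
35 − 49 = -14 → -14 + 360 = 346°   (analog 49° ↓)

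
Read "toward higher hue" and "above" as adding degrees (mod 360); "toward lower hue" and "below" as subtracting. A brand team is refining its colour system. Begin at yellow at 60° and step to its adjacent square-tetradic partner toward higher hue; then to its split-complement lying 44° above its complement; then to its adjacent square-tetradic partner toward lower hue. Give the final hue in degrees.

284°

60 + 90 = 150°   (square ↑)
150 + 224 = 374 → 374 − 360 = 14°   (split-comp 44° ↑)
14 − 90 = -76 → -76 + 360 = 284°   (square ↓)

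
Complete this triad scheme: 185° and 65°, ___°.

A triad places three hues 120° apart.
The full set through 65° is {65°, 185°, 305°}.
Given {65°, 185°}, the missing hue is 305°.

305°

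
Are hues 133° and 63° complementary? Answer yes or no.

Angular distance: |133 − 63| = 70 = 70°.
Complementary requires 180°.

no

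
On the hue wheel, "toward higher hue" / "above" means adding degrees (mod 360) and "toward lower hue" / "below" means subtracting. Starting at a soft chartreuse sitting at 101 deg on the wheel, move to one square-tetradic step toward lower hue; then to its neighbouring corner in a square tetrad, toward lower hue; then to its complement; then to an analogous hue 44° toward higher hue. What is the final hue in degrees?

145°

101 − 90 = 11°   (square ↓)
11 − 90 = -79 → -79 + 360 = 281°   (square ↓)
281 + 180 = 461 → 461 − 360 = 101°   (complement)
101 + 44 = 145°   (analog 44° ↑)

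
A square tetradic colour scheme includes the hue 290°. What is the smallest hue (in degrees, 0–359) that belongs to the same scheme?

20°

A square tetradic scheme places four hues every 90°.
The full set through 290° is {20°, 110°, 200°, 290°}.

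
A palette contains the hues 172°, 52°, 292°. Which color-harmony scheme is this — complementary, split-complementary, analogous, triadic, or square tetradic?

Sort the hues: 52°, 172°, 292°.
Successive gaps around the wheel: 120°, 120°, 120°.
Three hues equally spaced 120° apart form a triad.

triadic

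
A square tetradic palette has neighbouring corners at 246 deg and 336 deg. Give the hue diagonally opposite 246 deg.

66°

A square tetradic scheme places four hues 90° apart; opposite corners are 180° apart.
246 + 180 = 426 → 426 − 360 = 66°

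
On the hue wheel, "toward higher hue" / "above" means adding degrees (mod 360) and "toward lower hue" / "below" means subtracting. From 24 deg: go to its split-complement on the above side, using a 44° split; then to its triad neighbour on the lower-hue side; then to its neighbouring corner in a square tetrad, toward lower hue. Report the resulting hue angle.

38°

24 + 224 = 248°   (split-comp 44° ↑)
248 − 120 = 128°   (triadic ↓)
128 − 90 = 38°   (square ↓)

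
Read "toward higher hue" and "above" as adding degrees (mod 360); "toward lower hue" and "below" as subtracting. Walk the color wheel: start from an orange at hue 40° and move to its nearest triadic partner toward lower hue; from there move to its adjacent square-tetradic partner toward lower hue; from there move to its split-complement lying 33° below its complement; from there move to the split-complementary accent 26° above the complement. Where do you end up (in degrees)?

40 − 120 = -80 → -80 + 360 = 280°   (triadic ↓)
280 − 90 = 190°   (square ↓)
190 + 147 = 337°   (split-comp 33° ↓)
337 + 206 = 543 → 543 − 360 = 183°   (split-comp 26° ↑)

183°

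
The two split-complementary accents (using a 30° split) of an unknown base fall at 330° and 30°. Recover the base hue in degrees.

180°

The accents sit 30° either side of the complement, so the complement is their short-arc midpoint on the wheel.
Short-arc midpoint of 330° and 30°: 0°.
Base is 180° from the complement: 0 − 180 = -180 → -180 + 360 = 180°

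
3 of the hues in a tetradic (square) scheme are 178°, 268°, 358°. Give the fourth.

88°

A square tetradic scheme places four hues every 90°.
The full set through 178° is {88°, 178°, 268°, 358°}.
Given {178°, 268°, 358°}, the missing hue is 88°.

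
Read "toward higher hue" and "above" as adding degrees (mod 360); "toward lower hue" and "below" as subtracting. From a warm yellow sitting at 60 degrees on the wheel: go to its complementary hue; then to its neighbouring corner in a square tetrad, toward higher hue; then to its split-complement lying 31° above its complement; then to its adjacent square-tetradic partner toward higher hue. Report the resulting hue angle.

271°

+180° (complement): 60 + 180 = 240°
+90° (square ↑): 240 + 90 = 330°
+211° (split-comp 31° ↑): 330 + 211 = 541 → 541 − 360 = 181°
+90° (square ↑): 181 + 90 = 271°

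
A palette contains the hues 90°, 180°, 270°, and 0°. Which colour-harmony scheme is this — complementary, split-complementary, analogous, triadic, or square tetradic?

square tetradic

Sort the hues: 0°, 90°, 180°, 270°.
Successive gaps around the wheel: 90°, 90°, 90°, 90°.
Four hues every 90° form a square tetradic scheme.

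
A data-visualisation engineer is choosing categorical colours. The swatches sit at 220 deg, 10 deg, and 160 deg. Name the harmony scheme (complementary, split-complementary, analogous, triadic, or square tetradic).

Sort the hues: 10°, 160°, 220°.
Successive gaps around the wheel: 150°, 60°, 150°.
Two 150° gaps and one 60° gap — a base hue opposite a pair of accents 30° either side of its complement — is the split-complementary pattern.

split-complementary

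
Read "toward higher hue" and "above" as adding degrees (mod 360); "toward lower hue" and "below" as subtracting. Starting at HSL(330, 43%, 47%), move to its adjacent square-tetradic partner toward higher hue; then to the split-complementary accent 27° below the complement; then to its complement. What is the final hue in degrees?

330 + 90 = 420 → 420 − 360 = 60°   (square ↑)
60 + 153 = 213°   (split-comp 27° ↓)
213 + 180 = 393 → 393 − 360 = 33°   (complement)

33°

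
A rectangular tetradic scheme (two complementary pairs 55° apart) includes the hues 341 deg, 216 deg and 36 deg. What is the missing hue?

A rectangular tetradic uses two complementary pairs 55° apart: offsets 0°, 55°, 180°, 235°.
Among {36°, 216°, 341°}, 216° and 36° are a 180° pair.
The remaining hue 341° needs its own complement: 341 + 180 = 521 → 521 − 360 = 161°

161°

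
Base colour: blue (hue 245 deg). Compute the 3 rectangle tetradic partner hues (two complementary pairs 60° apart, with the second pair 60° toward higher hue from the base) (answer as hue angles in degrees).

A rectangular tetradic uses two complementary pairs 60° apart: offsets 0°, 60°, 180°, 240°.
245 + 60 = 305°
245 + 180 = 425 → 425 − 360 = 65°
245 + 240 = 485 → 485 − 360 = 125°

305°, 65° and 125°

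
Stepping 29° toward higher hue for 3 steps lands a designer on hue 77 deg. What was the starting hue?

3 steps of 29° (toward higher hue) give a net shift of +87°.
Start = end − shift: 77 − 87 = -10 → -10 + 360 = 350°

350°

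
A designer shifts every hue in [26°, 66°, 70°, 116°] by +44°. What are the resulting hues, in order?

70°, 110°, 114°, 160°

26 + 44 = 70°
66 + 44 = 110°
70 + 44 = 114°
116 + 44 = 160°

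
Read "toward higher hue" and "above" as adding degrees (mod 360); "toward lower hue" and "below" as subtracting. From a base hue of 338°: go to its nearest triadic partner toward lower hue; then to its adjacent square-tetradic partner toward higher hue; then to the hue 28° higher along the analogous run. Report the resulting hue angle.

−120° (triadic ↓): 338 − 120 = 218°
+90° (square ↑): 218 + 90 = 308°
+28° (analog 28° ↑): 308 + 28 = 336°

336°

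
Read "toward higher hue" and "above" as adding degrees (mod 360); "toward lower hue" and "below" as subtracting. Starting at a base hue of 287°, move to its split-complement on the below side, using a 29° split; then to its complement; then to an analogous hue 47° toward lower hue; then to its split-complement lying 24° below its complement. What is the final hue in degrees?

287 + 151 = 438 → 438 − 360 = 78°   (split-comp 29° ↓)
78 + 180 = 258°   (complement)
258 − 47 = 211°   (analog 47° ↓)
211 + 156 = 367 → 367 − 360 = 7°   (split-comp 24° ↓)

7°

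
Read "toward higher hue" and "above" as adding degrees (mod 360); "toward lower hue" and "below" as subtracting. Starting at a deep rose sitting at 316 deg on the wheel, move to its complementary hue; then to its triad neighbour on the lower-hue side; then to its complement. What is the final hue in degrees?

196°

complement +180°: 316 + 180 = 496 → 496 − 360 = 136°
triadic ↓ −120°: 136 − 120 = 16°
complement +180°: 16 + 180 = 196°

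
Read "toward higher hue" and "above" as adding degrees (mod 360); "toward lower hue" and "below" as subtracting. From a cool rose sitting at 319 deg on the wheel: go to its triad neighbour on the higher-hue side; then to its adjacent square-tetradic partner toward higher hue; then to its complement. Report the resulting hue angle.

349°

triadic ↑ +120°: 319 + 120 = 439 → 439 − 360 = 79°
square ↑ +90°: 79 + 90 = 169°
complement +180°: 169 + 180 = 349°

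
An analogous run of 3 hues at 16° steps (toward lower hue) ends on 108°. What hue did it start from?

140°

2 steps of 16° (toward lower hue) give a net shift of −32°.
Start = end − shift: 108 + 32 = 140°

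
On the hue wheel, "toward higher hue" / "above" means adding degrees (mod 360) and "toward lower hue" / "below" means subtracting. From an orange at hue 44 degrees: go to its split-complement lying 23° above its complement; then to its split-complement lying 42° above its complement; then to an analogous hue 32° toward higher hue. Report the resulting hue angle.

141°

44 + 203 = 247°   (split-comp 23° ↑)
247 + 222 = 469 → 469 − 360 = 109°   (split-comp 42° ↑)
109 + 32 = 141°   (analog 32° ↑)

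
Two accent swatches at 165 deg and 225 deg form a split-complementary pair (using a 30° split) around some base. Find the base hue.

15°

The accents sit 30° either side of the complement, so the complement is their short-arc midpoint on the wheel.
Short-arc midpoint of 165° and 225°: 195°.
Base is 180° from the complement: 195 − 180 = 15°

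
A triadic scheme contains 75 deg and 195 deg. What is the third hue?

315°

A triad spaces three hues 120° apart.
The full set is {75°, 195°, 315°}.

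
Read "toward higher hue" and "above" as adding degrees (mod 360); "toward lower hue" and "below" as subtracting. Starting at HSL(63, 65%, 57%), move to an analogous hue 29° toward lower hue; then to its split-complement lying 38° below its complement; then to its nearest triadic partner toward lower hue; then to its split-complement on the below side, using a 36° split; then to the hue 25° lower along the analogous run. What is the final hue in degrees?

175°

analog 29° ↓ −29°: 63 − 29 = 34°
split-comp 38° ↓ +142°: 34 + 142 = 176°
triadic ↓ −120°: 176 − 120 = 56°
split-comp 36° ↓ +144°: 56 + 144 = 200°
analog 25° ↓ −25°: 200 − 25 = 175°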